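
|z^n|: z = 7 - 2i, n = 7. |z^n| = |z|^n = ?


|z| = sqrt(49+4) = sqrt(53) = 7.2801
|z^7| = |z|^7 = (sqrt(53))^7 = 53^3 * sqrt(53) = 148877*sqrt(53)

|z^7| = 148877*sqrt(53) ≈ 1083840.9200


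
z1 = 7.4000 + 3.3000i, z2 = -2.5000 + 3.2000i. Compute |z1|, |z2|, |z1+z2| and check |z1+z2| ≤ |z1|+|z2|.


|z1| = sqrt(7.4^2 + 3.3^2) = sqrt(65.65) = 8.1025
|z2| = sqrt((-2.5)^2 + 3.2^2) = sqrt(16.49) = 4.0608
z1+z2 = 4.9000 + 6.5000i
|z1+z2| = sqrt(66.26) = 8.1400
|z1|+|z2| = 8.1025 + 4.0608 = 12.1633

|z1+z2| = 8.1400 ≤ |z1|+|z2| = 12.1633 (verified)


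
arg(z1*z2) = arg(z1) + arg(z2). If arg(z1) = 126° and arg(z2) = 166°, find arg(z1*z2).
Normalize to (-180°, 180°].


arg(z1*z2) = 126° + 166° = 292°
Normalized to (-180°, 180°]: -68°

-68°


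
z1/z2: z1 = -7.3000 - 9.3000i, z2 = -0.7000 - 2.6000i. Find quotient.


Conjugate of z2 = -0.7000 + 2.6000i
Numerator: (-7.3000 - 9.3000i)(-0.7000 + 2.6000i) = 29.2900 - 12.4700i
Denominator: (-0.7)^2 + (-2.6)^2 = 7.25
Result = (29.2900 - 12.4700i)/7.25

4.0400 - 1.7200i


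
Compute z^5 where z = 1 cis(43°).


r^5 = 1^5 = 1
n*theta = 5*43° = 215° = 215° (mod 360)
a = 1*cos(215°) = -0.8192
b = 1*sin(215°) = -0.5736

1 cis(215°) = -0.8192 - 0.5736i


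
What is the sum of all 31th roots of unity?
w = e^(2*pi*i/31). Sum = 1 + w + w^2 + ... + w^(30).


The sum of all 31th roots of unity is 0.
Geometric series: (1 - w^31)/(1 - w) = (1-1)/(1-w) = 0 since w^31 = 1, w ≠ 1.
Alternatively: coefficient of z^30 in z^31 - 1 is 0.

0


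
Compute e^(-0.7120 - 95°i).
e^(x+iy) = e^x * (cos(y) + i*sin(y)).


e^-0.7120 = 0.4907
cos(-95°) = -0.0872
sin(-95°) = -0.9962
Real = 0.4907*(-0.0872) = -0.0428
Imag = 0.4907*(-0.9962) = -0.4888

-0.0428 - 0.4888i


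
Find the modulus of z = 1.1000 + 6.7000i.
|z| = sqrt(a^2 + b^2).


|z| = sqrt(1.1^2 + 6.7^2) = sqrt(1.21 + 44.89) = sqrt(46.1) = 6.7897

|z| = 6.7897


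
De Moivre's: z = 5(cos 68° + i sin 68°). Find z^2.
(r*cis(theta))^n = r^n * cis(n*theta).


r^2 = 5^2 = 25
n*theta = 2*68° = 136° = 136° (mod 360)
a = 25*cos(136°) = -17.9835
b = 25*sin(136°) = 17.3665

25 cis(136°) = -17.9835 + 17.3665i


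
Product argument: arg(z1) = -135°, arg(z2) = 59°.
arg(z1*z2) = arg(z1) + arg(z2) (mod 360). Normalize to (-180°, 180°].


arg(z1*z2) = -135° + 59° = -76°
Normalized to (-180°, 180°]: -76°

-76°


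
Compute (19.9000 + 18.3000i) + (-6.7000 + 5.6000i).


Real: 19.9 - 6.7 = 13.2
Imag: 18.3 + 5.6 = 23.9

13.2000 + 23.9000i


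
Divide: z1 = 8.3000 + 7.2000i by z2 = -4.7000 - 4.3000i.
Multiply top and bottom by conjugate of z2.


Conjugate of z2 = -4.7000 + 4.3000i
Numerator: (8.3000 + 7.2000i)(-4.7000 + 4.3000i) = -69.9700 + 1.8500i
Denominator: (-4.7)^2 + (-4.3)^2 = 40.58
Result = (-69.9700 + 1.8500i)/40.58

-1.7242 + 0.0456i


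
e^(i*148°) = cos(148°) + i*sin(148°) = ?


cos(148°) = -0.8480
sin(148°) = 0.5299

e^(i*148°) = -0.8480 + 0.5299i


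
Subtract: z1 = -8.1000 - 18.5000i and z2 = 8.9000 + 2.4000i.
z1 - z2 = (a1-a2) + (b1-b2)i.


Real: -8.1 - 8.9 = -17
Imag: -18.5 - 2.4 = -20.9

-17.0000 - 20.9000i


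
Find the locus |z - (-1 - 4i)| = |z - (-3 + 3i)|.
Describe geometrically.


Equal distances means the locus is the perpendicular bisector of z1 and z2.
Midpoint = ((-1+(-3))/2, (-4+3)/2) = (-2.0000, -0.5000)

Perpendicular bisector through (-2.0000, -0.5000)


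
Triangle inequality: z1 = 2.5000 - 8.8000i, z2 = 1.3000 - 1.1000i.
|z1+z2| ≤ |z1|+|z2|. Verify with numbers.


|z1| = sqrt(2.5^2 + (-8.8)^2) = sqrt(83.69) = 9.1482
|z2| = sqrt(1.3^2 + (-1.1)^2) = sqrt(2.9) = 1.7029
z1+z2 = 3.8000 - 9.9000i
|z1+z2| = sqrt(112.45) = 10.6042
|z1|+|z2| = 9.1482 + 1.7029 = 10.8511

|z1+z2| = 10.6042 ≤ |z1|+|z2| = 10.8511 (verified)


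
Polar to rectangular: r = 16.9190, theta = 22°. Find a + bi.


a = 16.9190*cos(22°) = 16.9190*0.92718 = 15.6870
b = 16.9190*sin(22°) = 16.9190*0.37461 = 6.3380

15.6870 + 6.3380i


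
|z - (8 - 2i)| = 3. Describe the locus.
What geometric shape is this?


|z - z0| = r is a circle with center z0 and radius r.
Center = (8, -2), radius = 3

Circle with center (8, -2) and radius 3


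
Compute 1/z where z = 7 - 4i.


|z|^2 = 49+16 = 65
1/z = (7 + 4i)/65

1/z = 0.1077 + 0.0615i


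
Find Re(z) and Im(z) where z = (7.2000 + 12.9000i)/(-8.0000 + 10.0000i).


Multiply by conjugate: (7.2000 + 12.9000i)(-8.0000 - 10.0000i) / ((-8)^2 + 10^2)
Numerator real = 7.2*(-8) + 12.9*10 = 71.4
Numerator imag = 12.9*(-8) - 7.2*10 = -175.2
Denominator = 164
Re(z) = 71.4/164 = 0.4354
Im(z) = -175.2/164 = -1.0683

Re(z) = 0.4354, Im(z) = -1.0683


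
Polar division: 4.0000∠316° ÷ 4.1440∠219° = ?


r = 4.0000 / 4.1440 = 0.9653
theta = 316° - 219° = 97° = 97° (mod 360)

0.9653 cis(97°)


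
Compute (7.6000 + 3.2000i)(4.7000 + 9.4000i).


Real = 7.6*4.7 - 3.2*9.4 = 35.72 - 30.08 = 5.64
Imag = 7.6*9.4 + 4.7*3.2 = 71.44 + 15.04 = 86.48

5.6400 + 86.4800i


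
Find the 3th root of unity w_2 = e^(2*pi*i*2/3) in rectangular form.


Angle = 360*2/3 = 240°
a = cos(240°) = -0.5000
b = sin(240°) = -0.8660

-0.5000 - 0.8660i


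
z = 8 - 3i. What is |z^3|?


|z| = sqrt(64+9) = sqrt(73) = 8.5440
|z^3| = |z|^3 = (sqrt(73))^3 = 73*sqrt(73)

|z^3| = 73*sqrt(73) ≈ 623.7123


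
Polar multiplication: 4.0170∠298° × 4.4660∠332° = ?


r = 4.0170 * 4.4660 = 17.9399
theta = 298° + 332° = 630° = 270° (mod 360)

17.9399 cis(270°)


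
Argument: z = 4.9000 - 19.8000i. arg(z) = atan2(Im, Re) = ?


Re = 4.9, Im = -19.8
arg = atan2(-19.8, 4.9) = -76.1000 degrees

arg(z) = -76.1000 degrees


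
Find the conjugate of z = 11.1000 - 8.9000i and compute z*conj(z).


z_bar = 11.1000 + 8.9000i
z*z_bar = 11.1^2 + (-8.9)^2 = 123.21 + 79.21 = 202.42

z_bar = 11.1000 + 8.9000i, z*z_bar = 202.42


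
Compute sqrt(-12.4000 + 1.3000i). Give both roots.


|z| = sqrt(153.76+1.69) = 12.4680
sqrt((|z|+a)/2) = sqrt((12.4680+(-12.4))/2) = sqrt(0.0340) = 0.1843
sqrt((|z|-a)/2) = sqrt((12.4680-(-12.4))/2) = sqrt(12.4340) = 3.5262

±(0.1843 + 3.5262i) i.e. 0.1843 + 3.5262i and -0.1843 - 3.5262i


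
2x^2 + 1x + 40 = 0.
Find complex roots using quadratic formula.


disc = 1^2 - 4*2*40 = 1 - 320 = -319
sqrt(|disc|) = sqrt(319) = 17.8606
Real part = -1/(2*2) = -0.2500
Imag part = 17.8606/(2*2) = 4.4651

-0.2500 ± 4.4651i


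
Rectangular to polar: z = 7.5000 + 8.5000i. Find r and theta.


r = sqrt(56.25+72.25) = sqrt(128.5) = 11.3358
theta = atan2(8.5, 7.5) = 48.5763 degrees

r = 11.3358, theta = 48.5763 degrees


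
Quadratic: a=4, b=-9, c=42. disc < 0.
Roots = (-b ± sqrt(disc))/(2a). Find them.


disc = (-9)^2 - 4*4*42 = 81 - 672 = -591
sqrt(|disc|) = sqrt(591) = 24.3105
Real part = 9/(2*4) = 1.1250
Imag part = 24.3105/(2*4) = 3.0388

1.1250 ± 3.0388i


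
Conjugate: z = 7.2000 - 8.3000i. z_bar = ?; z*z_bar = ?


z_bar = 7.2000 + 8.3000i
z*z_bar = 7.2^2 + (-8.3)^2 = 51.84 + 68.89 = 120.73

z_bar = 7.2000 + 8.3000i, z*z_bar = 120.73


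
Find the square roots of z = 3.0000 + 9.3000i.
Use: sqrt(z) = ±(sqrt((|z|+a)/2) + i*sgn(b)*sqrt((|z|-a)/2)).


|z| = sqrt(9+86.49) = 9.7719
sqrt((|z|+a)/2) = sqrt((9.7719+3)/2) = sqrt(6.3859) = 2.5270
sqrt((|z|-a)/2) = sqrt((9.7719-3)/2) = sqrt(3.3859) = 1.8401

±(2.5270 + 1.8401i) i.e. 2.5270 + 1.8401i and -2.5270 - 1.8401i


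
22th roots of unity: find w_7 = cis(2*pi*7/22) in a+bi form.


Angle = 360*7/22 = 114.5455°
a = cos(114.5455°) = -0.4154
b = sin(114.5455°) = 0.9096

-0.4154 + 0.9096i


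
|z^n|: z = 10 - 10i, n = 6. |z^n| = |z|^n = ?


|z| = sqrt(100+100) = sqrt(200) = 14.1421
|z^6| = |z|^6 = (sqrt(200))^6 = 200^3 = 8000000

|z^6| = 8000000


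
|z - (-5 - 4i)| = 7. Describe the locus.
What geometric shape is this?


|z - z0| = r is a circle with center z0 and radius r.
Center = (-5, -4), radius = 7

Circle with center (-5, -4) and radius 7


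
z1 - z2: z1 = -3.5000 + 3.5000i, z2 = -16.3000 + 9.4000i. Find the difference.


Real: -3.5 + 16.3 = 12.8
Imag: 3.5 - 9.4 = -5.9

12.8000 - 5.9000i


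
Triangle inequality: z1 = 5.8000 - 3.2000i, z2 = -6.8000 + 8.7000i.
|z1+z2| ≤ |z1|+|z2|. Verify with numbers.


|z1| = sqrt(5.8^2 + (-3.2)^2) = sqrt(43.88) = 6.6242
|z2| = sqrt((-6.8)^2 + 8.7^2) = sqrt(121.93) = 11.0422
z1+z2 = -1.0000 + 5.5000i
|z1+z2| = sqrt(31.25) = 5.5902
|z1|+|z2| = 6.6242 + 11.0422 = 17.6664

|z1+z2| = 5.5902 ≤ |z1|+|z2| = 17.6664 (verified)


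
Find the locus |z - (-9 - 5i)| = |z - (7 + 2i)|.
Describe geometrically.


Equal distances means the locus is the perpendicular bisector of z1 and z2.
Midpoint = ((-9+7)/2, (-5+2)/2) = (-1.0000, -1.5000)

Perpendicular bisector through (-1.0000, -1.5000)


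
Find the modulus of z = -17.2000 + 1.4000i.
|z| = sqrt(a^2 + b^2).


|z| = sqrt((-17.2)^2 + 1.4^2) = sqrt(295.84 + 1.96) = sqrt(297.8) = 17.2569

|z| = 17.2569


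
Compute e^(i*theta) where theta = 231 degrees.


cos(231°) = -0.6293
sin(231°) = -0.7771

e^(i*231°) = -0.6293 - 0.7771i


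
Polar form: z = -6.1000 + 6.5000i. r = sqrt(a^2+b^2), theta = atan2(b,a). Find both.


r = sqrt(37.21+42.25) = sqrt(79.46) = 8.9140
theta = atan2(6.5, -6.1) = 133.1817 degrees

r = 8.9140, theta = 133.1817 degrees


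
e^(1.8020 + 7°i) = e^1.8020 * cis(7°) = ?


e^1.8020 = 6.0618
cos(7°) = 0.99255
sin(7°) = 0.121869
Real = 6.0618*0.99255 = 6.0166
Imag = 6.0618*0.121869 = 0.7387

6.0166 + 0.7387i


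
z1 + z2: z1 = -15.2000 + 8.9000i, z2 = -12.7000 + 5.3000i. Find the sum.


Real: -15.2 - 12.7 = -27.9
Imag: 8.9 + 5.3 = 14.2

-27.9000 + 14.2000i


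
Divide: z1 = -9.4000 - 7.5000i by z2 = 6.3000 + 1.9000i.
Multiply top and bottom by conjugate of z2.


Conjugate of z2 = 6.3000 - 1.9000i
Numerator: (-9.4000 - 7.5000i)(6.3000 - 1.9000i) = -73.4700 - 29.3900i
Denominator: 6.3^2 + 1.9^2 = 43.3
Result = (-73.4700 - 29.3900i)/43.3

-1.6968 - 0.6788i


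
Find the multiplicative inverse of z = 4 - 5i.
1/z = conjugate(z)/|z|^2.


|z|^2 = 16+25 = 41
1/z = (4 + 5i)/41

1/z = 0.0976 + 0.1220i


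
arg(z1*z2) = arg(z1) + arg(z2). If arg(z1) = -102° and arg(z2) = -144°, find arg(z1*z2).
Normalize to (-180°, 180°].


arg(z1*z2) = -102° - 144° = -246°
Normalized to (-180°, 180°]: 114°

114°


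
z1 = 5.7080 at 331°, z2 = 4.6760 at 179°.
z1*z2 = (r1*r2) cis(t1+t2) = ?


r = 5.7080 * 4.6760 = 26.6906
theta = 331° + 179° = 510° = 150° (mod 360)

26.6906 cis(150°)


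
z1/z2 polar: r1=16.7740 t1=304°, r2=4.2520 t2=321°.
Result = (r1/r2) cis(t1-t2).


r = 16.7740 / 4.2520 = 3.9450
theta = 304° - 321° = -17° = 343° (mod 360)

3.9450 cis(343°)


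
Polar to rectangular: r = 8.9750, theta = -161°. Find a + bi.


a = 8.9750*cos(-161°) = 8.9750*(-0.94552) = -8.4860
b = 8.9750*sin(-161°) = 8.9750*(-0.32557) = -2.9220

-8.4860 - 2.9220i


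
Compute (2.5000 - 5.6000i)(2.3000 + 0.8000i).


Real = 2.5*2.3 - (-5.6)*0.8 = 5.75 - (-4.48) = 10.23
Imag = 2.5*0.8 + 2.3*(-5.6) = 2 - (12.88) = -10.88

10.2300 - 10.8800i


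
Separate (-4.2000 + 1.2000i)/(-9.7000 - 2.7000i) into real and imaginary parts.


Multiply by conjugate: (-4.2000 + 1.2000i)(-9.7000 + 2.7000i) / ((-9.7)^2 + (-2.7)^2)
Numerator real = -4.2*(-9.7) + 1.2*(-2.7) = 37.5
Numerator imag = 1.2*(-9.7) - (-4.2)*(-2.7) = -22.98
Denominator = 101.38
Re(z) = 37.5/101.38 = 0.3699
Im(z) = -22.98/101.38 = -0.2267

Re(z) = 0.3699, Im(z) = -0.2267


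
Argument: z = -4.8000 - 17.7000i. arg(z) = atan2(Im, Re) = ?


Re = -4.8, Im = -17.7
arg = atan2(-17.7, -4.8) = -105.1729 degrees

arg(z) = -105.1729 degrees


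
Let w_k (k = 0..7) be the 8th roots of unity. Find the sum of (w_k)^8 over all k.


The roots are w_k = w^k with w = e^(2*pi*i/8), and (w^k)^8 = (w^8)^k.
So S = 1 + u + u^2 + ... + u^(7) with u = w^8.
8 = 1*8 + 0, so 8 is a multiple of 8 and u = (w^8)^1 = 1.
Every one of the 8 terms equals 1: S = 8

S = 8


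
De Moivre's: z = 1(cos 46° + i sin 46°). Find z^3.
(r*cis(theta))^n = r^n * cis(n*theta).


r^3 = 1^3 = 1
n*theta = 3*46° = 138° = 138° (mod 360)
a = 1*cos(138°) = -0.7431
b = 1*sin(138°) = 0.6691

1 cis(138°) = -0.7431 + 0.6691i


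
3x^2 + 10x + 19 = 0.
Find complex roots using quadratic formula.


disc = 10^2 - 4*3*19 = 100 - 228 = -128
sqrt(|disc|) = sqrt(128) = 11.3137
Real part = -10/(2*3) = -1.6667
Imag part = 11.3137/(2*3) = 1.8856

-1.6667 ± 1.8856i


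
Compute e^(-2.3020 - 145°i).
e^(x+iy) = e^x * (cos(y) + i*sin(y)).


e^-2.3020 = 0.1001
cos(-145°) = -0.8192
sin(-145°) = -0.5736
Real = 0.1001*(-0.8192) = -0.0820
Imag = 0.1001*(-0.5736) = -0.0574

-0.0820 - 0.0574i


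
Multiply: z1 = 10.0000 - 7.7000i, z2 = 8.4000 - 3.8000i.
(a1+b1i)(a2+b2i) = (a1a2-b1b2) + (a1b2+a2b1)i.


Real = 10*8.4 - (-7.7)*(-3.8) = 84 - 29.26 = 54.74
Imag = 10*(-3.8) + 8.4*(-7.7) = -38 - (64.68) = -102.68

54.7400 - 102.6800i


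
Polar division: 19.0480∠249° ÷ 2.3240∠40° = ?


r = 19.0480 / 2.3240 = 8.1962
theta = 249° - 40° = 209° = 209° (mod 360)

8.1962 cis(209°)


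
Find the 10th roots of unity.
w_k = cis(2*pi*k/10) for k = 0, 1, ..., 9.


The 10th roots of unity are cis(360k/10°) for k=0..9
Angle step = 360/10 = 36°
Primitive root: cis(36°)
Primitive root = 0.8090 + 0.5878i

10 roots at angles: 0°, 36°, 72°, 108°, 144°, 180°, 216°, 252°, 288°, 324°


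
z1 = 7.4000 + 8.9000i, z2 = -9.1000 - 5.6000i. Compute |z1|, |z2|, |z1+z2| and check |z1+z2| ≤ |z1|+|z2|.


|z1| = sqrt(7.4^2 + 8.9^2) = sqrt(133.97) = 11.5745
|z2| = sqrt((-9.1)^2 + (-5.6)^2) = sqrt(114.17) = 10.6850
z1+z2 = -1.7000 + 3.3000i
|z1+z2| = sqrt(13.78) = 3.7121
|z1|+|z2| = 11.5745 + 10.6850 = 22.2595

|z1+z2| = 3.7121 ≤ |z1|+|z2| = 22.2595 (verified)


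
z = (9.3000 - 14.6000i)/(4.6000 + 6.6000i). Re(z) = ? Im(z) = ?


Multiply by conjugate: (9.3000 - 14.6000i)(4.6000 - 6.6000i) / (4.6^2 + 6.6^2)
Numerator real = 9.3*4.6 - (14.6)*6.6 = -53.58
Numerator imag = -14.6*4.6 - 9.3*6.6 = -128.54
Denominator = 64.72
Re(z) = -53.58/64.72 = -0.8279
Im(z) = -128.54/64.72 = -1.9861

Re(z) = -0.8279, Im(z) = -1.9861


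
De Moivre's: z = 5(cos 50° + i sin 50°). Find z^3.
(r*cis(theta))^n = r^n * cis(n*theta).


r^3 = 5^3 = 125
n*theta = 3*50° = 150° = 150° (mod 360)
a = 125*cos(150°) = -108.2532
b = 125*sin(150°) = 62.5000

125 cis(150°) = -108.2532 + 62.5000i


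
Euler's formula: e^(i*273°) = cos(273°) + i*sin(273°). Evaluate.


cos(273°) = 0.0523
sin(273°) = -0.9986

e^(i*273°) = 0.0523 - 0.9986i


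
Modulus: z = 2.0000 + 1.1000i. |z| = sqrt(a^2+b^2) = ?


|z| = sqrt(2^2 + 1.1^2) = sqrt(4 + 1.21) = sqrt(5.21) = 2.2825

|z| = 2.2825


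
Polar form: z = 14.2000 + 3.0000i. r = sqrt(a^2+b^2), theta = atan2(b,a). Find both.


r = sqrt(201.64+9) = sqrt(210.64) = 14.5134
theta = atan2(3, 14.2) = 11.9293 degrees

r = 14.5134, theta = 11.9293 degrees


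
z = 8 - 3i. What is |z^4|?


|z| = sqrt(64+9) = sqrt(73) = 8.5440
|z^4| = |z|^4 = (sqrt(73))^4 = 73^2 = 5329

|z^4| = 5329


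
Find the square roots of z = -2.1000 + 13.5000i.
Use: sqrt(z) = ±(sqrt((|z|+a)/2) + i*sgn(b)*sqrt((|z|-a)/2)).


|z| = sqrt(4.41+182.25) = 13.6624
sqrt((|z|+a)/2) = sqrt((13.6624+(-2.1))/2) = sqrt(5.7812) = 2.4044
sqrt((|z|-a)/2) = sqrt((13.6624-(-2.1))/2) = sqrt(7.8812) = 2.8073

±(2.4044 + 2.8073i) i.e. 2.4044 + 2.8073i and -2.4044 - 2.8073i


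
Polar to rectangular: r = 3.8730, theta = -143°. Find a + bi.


a = 3.8730*cos(-143°) = 3.8730*(-0.79864) = -3.0931
b = 3.8730*sin(-143°) = 3.8730*(-0.6018) = -2.3308

-3.0931 - 2.3308i


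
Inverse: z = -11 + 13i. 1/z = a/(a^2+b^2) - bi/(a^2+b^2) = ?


|z|^2 = 121+169 = 290
1/z = (-11 - 13i)/290

1/z = -0.0379 - 0.0448i


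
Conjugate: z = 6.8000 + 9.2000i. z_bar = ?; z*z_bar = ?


z_bar = 6.8000 - 9.2000i
z*z_bar = 6.8^2 + 9.2^2 = 46.24 + 84.64 = 130.88

z_bar = 6.8000 - 9.2000i, z*z_bar = 130.88


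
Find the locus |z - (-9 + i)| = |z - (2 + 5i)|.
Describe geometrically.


Equal distances means the locus is the perpendicular bisector of z1 and z2.
Midpoint = ((-9+2)/2, (1+5)/2) = (-3.5000, 3.0000)

Perpendicular bisector through (-3.5000, 3.0000)


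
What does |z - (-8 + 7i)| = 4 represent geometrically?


|z - z0| = r is a circle with center z0 and radius r.
Center = (-8, 7), radius = 4

Circle with center (-8, 7) and radius 4


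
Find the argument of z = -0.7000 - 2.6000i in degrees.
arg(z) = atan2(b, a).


Re = -0.7, Im = -2.6
arg = atan2(-2.6, -0.7) = -105.0685 degrees

arg(z) = -105.0685 degrees


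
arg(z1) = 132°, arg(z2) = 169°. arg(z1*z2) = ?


arg(z1*z2) = 132° + 169° = 301°
Normalized to (-180°, 180°]: -59°

-59°


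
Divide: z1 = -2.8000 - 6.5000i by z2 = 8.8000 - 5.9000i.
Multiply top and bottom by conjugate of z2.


Conjugate of z2 = 8.8000 + 5.9000i
Numerator: (-2.8000 - 6.5000i)(8.8000 + 5.9000i) = 13.7100 - 73.7200i
Denominator: 8.8^2 + (-5.9)^2 = 112.25
Result = (13.7100 - 73.7200i)/112.25

0.1221 - 0.6567i


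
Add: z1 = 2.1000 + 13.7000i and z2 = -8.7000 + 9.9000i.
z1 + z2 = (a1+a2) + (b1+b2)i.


Real: 2.1 - 8.7 = -6.6
Imag: 13.7 + 9.9 = 23.6

-6.6000 + 23.6000i


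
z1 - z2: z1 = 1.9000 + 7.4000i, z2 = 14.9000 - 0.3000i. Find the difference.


Real: 1.9 - 14.9 = -13
Imag: 7.4 + 0.3 = 7.7

-13.0000 + 7.7000i


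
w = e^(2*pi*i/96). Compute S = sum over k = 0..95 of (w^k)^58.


The roots are w_k = w^k with w = e^(2*pi*i/96), and (w^k)^58 = (w^58)^k.
So S = 1 + u + u^2 + ... + u^(95) with u = w^58.
58 = 0*96 + 58, so 58 is not a multiple of 96: u = w^58 ≠ 1 (w is a primitive 96th root), while u^96 = (w^96)^58 = 1.
Geometric series: S = (1 - u^96)/(1 - u) = (1 - 1)/(1 - u) = 0

S = 0


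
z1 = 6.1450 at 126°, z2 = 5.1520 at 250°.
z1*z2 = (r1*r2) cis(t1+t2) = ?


r = 6.1450 * 5.1520 = 31.6590
theta = 126° + 250° = 376° = 16° (mod 360)

31.6590 cis(16°)


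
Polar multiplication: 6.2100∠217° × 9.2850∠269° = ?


r = 6.2100 * 9.2850 = 57.6598
theta = 217° + 269° = 486° = 126° (mod 360)

57.6598 cis(126°)


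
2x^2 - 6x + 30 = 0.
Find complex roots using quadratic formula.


disc = (-6)^2 - 4*2*30 = 36 - 240 = -204
sqrt(|disc|) = sqrt(204) = 14.2829
Real part = 6/(2*2) = 1.5000
Imag part = 14.2829/(2*2) = 3.5707

1.5000 ± 3.5707i


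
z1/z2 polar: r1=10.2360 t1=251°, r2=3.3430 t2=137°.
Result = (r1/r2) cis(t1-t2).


r = 10.2360 / 3.3430 = 3.0619
theta = 251° - 137° = 114° = 114° (mod 360)

3.0619 cis(114°)


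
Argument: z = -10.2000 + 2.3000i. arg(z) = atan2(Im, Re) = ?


Re = -10.2, Im = 2.3
arg = atan2(2.3, -10.2) = 167.2929 degrees

arg(z) = 167.2929 degrees


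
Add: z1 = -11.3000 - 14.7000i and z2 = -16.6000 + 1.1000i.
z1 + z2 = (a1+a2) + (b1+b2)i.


Real: -11.3 - 16.6 = -27.9
Imag: -14.7 + 1.1 = -13.6

-27.9000 - 13.6000i


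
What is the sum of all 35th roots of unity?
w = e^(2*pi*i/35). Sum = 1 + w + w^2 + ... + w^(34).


The sum of all 35th roots of unity is 0.
Geometric series: (1 - w^35)/(1 - w) = (1-1)/(1-w) = 0 since w^35 = 1, w ≠ 1.
Alternatively: coefficient of z^34 in z^35 - 1 is 0.

0


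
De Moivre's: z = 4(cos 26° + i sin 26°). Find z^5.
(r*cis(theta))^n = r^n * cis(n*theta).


r^5 = 4^5 = 1024
n*theta = 5*26° = 130° = 130° (mod 360)
a = 1024*cos(130°) = -658.2145
b = 1024*sin(130°) = 784.4295

1024 cis(130°) = -658.2145 + 784.4295i


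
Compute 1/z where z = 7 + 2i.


|z|^2 = 49+4 = 53
1/z = (7 - 2i)/53

1/z = 0.1321 - 0.0377i


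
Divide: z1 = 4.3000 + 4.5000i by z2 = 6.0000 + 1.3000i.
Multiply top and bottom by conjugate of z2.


Conjugate of z2 = 6.0000 - 1.3000i
Numerator: (4.3000 + 4.5000i)(6.0000 - 1.3000i) = 31.6500 + 21.4100i
Denominator: 6^2 + 1.3^2 = 37.69
Result = (31.6500 + 21.4100i)/37.69

0.8397 + 0.5681i


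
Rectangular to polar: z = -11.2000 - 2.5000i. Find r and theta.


r = sqrt(125.44+6.25) = sqrt(131.69) = 11.4756
theta = atan2(-2.5, -11.2) = -167.4170 degrees

r = 11.4756, theta = -167.4170 degrees


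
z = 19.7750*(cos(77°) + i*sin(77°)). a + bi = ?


a = 19.7750*cos(77°) = 19.7750*0.22495 = 4.4484
b = 19.7750*sin(77°) = 19.7750*0.97437 = 19.2682

4.4484 + 19.2682i


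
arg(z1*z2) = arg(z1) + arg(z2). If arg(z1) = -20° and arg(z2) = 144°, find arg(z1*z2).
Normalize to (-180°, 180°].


arg(z1*z2) = -20° + 144° = 124°
Normalized to (-180°, 180°]: 124°

124°


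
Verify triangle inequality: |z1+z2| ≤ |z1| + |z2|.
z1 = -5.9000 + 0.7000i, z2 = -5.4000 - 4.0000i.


|z1| = sqrt((-5.9)^2 + 0.7^2) = sqrt(35.3) = 5.9414
|z2| = sqrt((-5.4)^2 + (-4)^2) = sqrt(45.16) = 6.7201
z1+z2 = -11.3000 - 3.3000i
|z1+z2| = sqrt(138.58) = 11.7720
|z1|+|z2| = 5.9414 + 6.7201 = 12.6615

|z1+z2| = 11.7720 ≤ |z1|+|z2| = 12.6615 (verified)


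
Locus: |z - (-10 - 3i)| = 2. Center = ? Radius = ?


|z - z0| = r is a circle with center z0 and radius r.
Center = (-10, -3), radius = 2

Circle with center (-10, -3) and radius 2


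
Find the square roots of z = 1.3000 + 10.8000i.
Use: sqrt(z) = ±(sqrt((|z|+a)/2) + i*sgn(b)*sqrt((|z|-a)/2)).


|z| = sqrt(1.69+116.64) = 10.8780
sqrt((|z|+a)/2) = sqrt((10.8780+1.3)/2) = sqrt(6.0890) = 2.4676
sqrt((|z|-a)/2) = sqrt((10.8780-1.3)/2) = sqrt(4.7890) = 2.1884

±(2.4676 + 2.1884i) i.e. 2.4676 + 2.1884i and -2.4676 - 2.1884i


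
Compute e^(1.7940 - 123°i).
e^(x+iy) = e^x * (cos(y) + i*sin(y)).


e^1.7940 = 6.0135
cos(-123°) = -0.54464
sin(-123°) = -0.83867
Real = 6.0135*(-0.54464) = -3.2752
Imag = 6.0135*(-0.83867) = -5.0433

-3.2752 - 5.0433i


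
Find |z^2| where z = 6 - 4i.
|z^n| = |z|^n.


|z| = sqrt(36+16) = sqrt(52) = 7.2111
|z^2| = |z|^2 = (sqrt(52))^2 = 52

|z^2| = 52


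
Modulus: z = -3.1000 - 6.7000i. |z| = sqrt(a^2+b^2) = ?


|z| = sqrt((-3.1)^2 + (-6.7)^2) = sqrt(9.61 + 44.89) = sqrt(54.5) = 7.3824

|z| = 7.3824


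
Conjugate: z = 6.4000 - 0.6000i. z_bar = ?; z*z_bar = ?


z_bar = 6.4000 + 0.6000i
z*z_bar = 6.4^2 + (-0.6)^2 = 40.96 + 0.36 = 41.32

z_bar = 6.4000 + 0.6000i, z*z_bar = 41.32


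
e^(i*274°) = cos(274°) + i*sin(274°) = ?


cos(274°) = 0.0698
sin(274°) = -0.9976

e^(i*274°) = 0.0698 - 0.9976i


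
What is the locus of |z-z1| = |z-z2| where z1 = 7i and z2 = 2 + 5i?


Equal distances means the locus is the perpendicular bisector of z1 and z2.
Midpoint = ((0+2)/2, (7+5)/2) = (1.0000, 6.0000)

Perpendicular bisector through (1.0000, 6.0000)


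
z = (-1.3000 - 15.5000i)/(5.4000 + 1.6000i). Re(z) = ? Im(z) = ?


Multiply by conjugate: (-1.3000 - 15.5000i)(5.4000 - 1.6000i) / (5.4^2 + 1.6^2)
Numerator real = -1.3*5.4 - (15.5)*1.6 = -31.82
Numerator imag = -15.5*5.4 - (-1.3)*1.6 = -81.62
Denominator = 31.72
Re(z) = -31.82/31.72 = -1.0032
Im(z) = -81.62/31.72 = -2.5731

Re(z) = -1.0032, Im(z) = -2.5731


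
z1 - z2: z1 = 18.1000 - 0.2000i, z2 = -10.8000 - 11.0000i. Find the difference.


Real: 18.1 + 10.8 = 28.9
Imag: -0.2 + 11 = 10.8

28.9000 + 10.8000i


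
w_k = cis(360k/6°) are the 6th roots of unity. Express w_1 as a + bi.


Angle = 360*1/6 = 60°
a = cos(60°) = 0.5000
b = sin(60°) = 0.8660

0.5000 + 0.8660i


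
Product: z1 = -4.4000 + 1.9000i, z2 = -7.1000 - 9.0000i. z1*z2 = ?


Real = -4.4*(-7.1) - 1.9*(-9) = 31.24 - (-17.1) = 48.34
Imag = -4.4*(-9) - (7.1)*1.9 = 39.6 - (13.49) = 26.11

48.3400 + 26.1100i


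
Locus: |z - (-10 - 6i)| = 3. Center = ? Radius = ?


|z - z0| = r is a circle with center z0 and radius r.
Center = (-10, -6), radius = 3

Circle with center (-10, -6) and radius 3


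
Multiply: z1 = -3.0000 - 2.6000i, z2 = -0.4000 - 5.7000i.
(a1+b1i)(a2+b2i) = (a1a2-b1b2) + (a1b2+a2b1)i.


Real = -3*(-0.4) - (-2.6)*(-5.7) = 1.2 - 14.82 = -13.62
Imag = -3*(-5.7) - (0.4)*(-2.6) = 17.1 + 1.04 = 18.14

-13.6200 + 18.1400i


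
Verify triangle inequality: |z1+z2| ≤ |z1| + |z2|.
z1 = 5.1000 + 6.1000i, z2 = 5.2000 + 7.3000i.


|z1| = sqrt(5.1^2 + 6.1^2) = sqrt(63.22) = 7.9511
|z2| = sqrt(5.2^2 + 7.3^2) = sqrt(80.33) = 8.9627
z1+z2 = 10.3000 + 13.4000i
|z1+z2| = sqrt(285.65) = 16.9012
|z1|+|z2| = 7.9511 + 8.9627 = 16.9138

|z1+z2| = 16.9012 ≤ |z1|+|z2| = 16.9138 (verified)


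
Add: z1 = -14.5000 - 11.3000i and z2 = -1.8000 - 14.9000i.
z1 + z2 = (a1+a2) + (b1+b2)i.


Real: -14.5 - 1.8 = -16.3
Imag: -11.3 - 14.9 = -26.2

-16.3000 - 26.2000i


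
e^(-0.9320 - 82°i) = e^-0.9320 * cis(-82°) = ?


e^-0.9320 = 0.39377
cos(-82°) = 0.1392
sin(-82°) = -0.99027
Real = 0.39377*0.1392 = 0.0548
Imag = 0.39377*(-0.99027) = -0.3899

0.0548 - 0.3899i


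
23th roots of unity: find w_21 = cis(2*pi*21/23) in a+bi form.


Angle = 360*21/23 = 328.6957°
a = cos(328.6957°) = 0.8544
b = sin(328.6957°) = -0.5196

0.8544 - 0.5196i


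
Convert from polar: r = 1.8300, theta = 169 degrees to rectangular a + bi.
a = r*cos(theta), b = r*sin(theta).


a = 1.8300*cos(169°) = 1.8300*(-0.98163) = -1.7964
b = 1.8300*sin(169°) = 1.8300*0.1908 = 0.3492

-1.7964 + 0.3492i


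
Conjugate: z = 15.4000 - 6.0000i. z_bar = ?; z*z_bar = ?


z_bar = 15.4000 + 6.0000i
z*z_bar = 15.4^2 + (-6)^2 = 237.16 + 36 = 273.16

z_bar = 15.4000 + 6.0000i, z*z_bar = 273.16


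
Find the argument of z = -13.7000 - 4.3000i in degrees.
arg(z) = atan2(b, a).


Re = -13.7, Im = -4.3
arg = atan2(-4.3, -13.7) = -162.5746 degrees

arg(z) = -162.5746 degrees


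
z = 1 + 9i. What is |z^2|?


|z| = sqrt(1+81) = sqrt(82) = 9.0554
|z^2| = |z|^2 = (sqrt(82))^2 = 82

|z^2| = 82


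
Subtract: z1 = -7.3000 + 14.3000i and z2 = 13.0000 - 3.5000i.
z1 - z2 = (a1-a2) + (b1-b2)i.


Real: -7.3 - 13 = -20.3
Imag: 14.3 + 3.5 = 17.8

-20.3000 + 17.8000i


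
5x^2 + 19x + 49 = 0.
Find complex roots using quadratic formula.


disc = 19^2 - 4*5*49 = 361 - 980 = -619
sqrt(|disc|) = sqrt(619) = 24.8797
Real part = -19/(2*5) = -1.9000
Imag part = 24.8797/(2*5) = 2.4880

-1.9000 ± 2.4880i


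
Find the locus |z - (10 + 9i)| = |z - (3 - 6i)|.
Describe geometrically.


Equal distances means the locus is the perpendicular bisector of z1 and z2.
Midpoint = ((10+3)/2, (9+(-6))/2) = (6.5000, 1.5000)

Perpendicular bisector through (6.5000, 1.5000)


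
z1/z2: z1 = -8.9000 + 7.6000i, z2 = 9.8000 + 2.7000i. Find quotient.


Conjugate of z2 = 9.8000 - 2.7000i
Numerator: (-8.9000 + 7.6000i)(9.8000 - 2.7000i) = -66.7000 + 98.5100i
Denominator: 9.8^2 + 2.7^2 = 103.33
Result = (-66.7000 + 98.5100i)/103.33

-0.6455 + 0.9534i


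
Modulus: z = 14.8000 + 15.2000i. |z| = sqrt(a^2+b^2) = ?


|z| = sqrt(14.8^2 + 15.2^2) = sqrt(219.04 + 231.04) = sqrt(450.08) = 21.2151

|z| = 21.2151


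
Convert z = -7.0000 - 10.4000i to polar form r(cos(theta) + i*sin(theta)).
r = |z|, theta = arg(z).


r = sqrt(49+108.16) = sqrt(157.16) = 12.5363
theta = atan2(-10.4, -7) = -123.9436 degrees

r = 12.5363, theta = -123.9436 degrees


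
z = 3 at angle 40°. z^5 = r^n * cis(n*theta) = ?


r^5 = 3^5 = 243
n*theta = 5*40° = 200° = 200° (mod 360)
a = 243*cos(200°) = -228.3453
b = 243*sin(200°) = -83.1109

243 cis(200°) = -228.3453 - 83.1109i


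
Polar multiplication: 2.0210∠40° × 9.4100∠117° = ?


r = 2.0210 * 9.4100 = 19.0176
theta = 40° + 117° = 157° = 157° (mod 360)

19.0176 cis(157°)


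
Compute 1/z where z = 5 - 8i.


|z|^2 = 25+64 = 89
1/z = (5 + 8i)/89

1/z = 0.0562 + 0.0899i


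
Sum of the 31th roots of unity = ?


The sum of all 31th roots of unity is 0.
Geometric series: (1 - w^31)/(1 - w) = (1-1)/(1-w) = 0 since w^31 = 1, w ≠ 1.
Alternatively: coefficient of z^30 in z^31 - 1 is 0.

0


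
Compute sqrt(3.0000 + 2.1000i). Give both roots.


|z| = sqrt(9+4.41) = 3.6620
sqrt((|z|+a)/2) = sqrt((3.6620+3)/2) = sqrt(3.3310) = 1.8251
sqrt((|z|-a)/2) = sqrt((3.6620-3)/2) = sqrt(0.3310) = 0.5753

±(1.8251 + 0.5753i) i.e. 1.8251 + 0.5753i and -1.8251 - 0.5753i


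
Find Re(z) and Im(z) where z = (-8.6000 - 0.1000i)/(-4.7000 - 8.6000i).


Multiply by conjugate: (-8.6000 - 0.1000i)(-4.7000 + 8.6000i) / ((-4.7)^2 + (-8.6)^2)
Numerator real = -8.6*(-4.7) - (0.1)*(-8.6) = 41.28
Numerator imag = -0.1*(-4.7) - (-8.6)*(-8.6) = -73.49
Denominator = 96.05
Re(z) = 41.28/96.05 = 0.4298
Im(z) = -73.49/96.05 = -0.7651

Re(z) = 0.4298, Im(z) = -0.7651


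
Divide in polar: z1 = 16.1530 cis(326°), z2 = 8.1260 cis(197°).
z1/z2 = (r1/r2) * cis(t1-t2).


r = 16.1530 / 8.1260 = 1.9878
theta = 326° - 197° = 129° = 129° (mod 360)

1.9878 cis(129°)


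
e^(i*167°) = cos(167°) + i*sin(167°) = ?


cos(167°) = -0.9744
sin(167°) = 0.2250

e^(i*167°) = -0.9744 + 0.2250i


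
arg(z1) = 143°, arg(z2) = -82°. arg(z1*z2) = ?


arg(z1*z2) = 143° - 82° = 61°
Normalized to (-180°, 180°]: 61°

61°


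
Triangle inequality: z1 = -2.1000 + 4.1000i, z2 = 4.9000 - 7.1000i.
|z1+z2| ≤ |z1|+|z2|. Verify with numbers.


|z1| = sqrt((-2.1)^2 + 4.1^2) = sqrt(21.22) = 4.6065
|z2| = sqrt(4.9^2 + (-7.1)^2) = sqrt(74.42) = 8.6267
z1+z2 = 2.8000 - 3.0000i
|z1+z2| = sqrt(16.84) = 4.1037
|z1|+|z2| = 4.6065 + 8.6267 = 13.2332

|z1+z2| = 4.1037 ≤ |z1|+|z2| = 13.2332 (verified)


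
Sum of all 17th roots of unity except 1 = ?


With w = e^(2*pi*i/17), all 17 of the 17th roots of unity w^0 = 1, w, ..., w^(16) sum to 0: 1 + w + ... + w^(16) = (1 - w^17)/(1 - w) = 0 since w^17 = 1, w ≠ 1.
Removing the root 1: w + w^2 + ... + w^(16) = 0 - 1 = -1

Sum = -1


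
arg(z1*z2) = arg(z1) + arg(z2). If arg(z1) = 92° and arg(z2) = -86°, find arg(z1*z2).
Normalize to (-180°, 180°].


arg(z1*z2) = 92° - 86° = 6°
Normalized to (-180°, 180°]: 6°

6°


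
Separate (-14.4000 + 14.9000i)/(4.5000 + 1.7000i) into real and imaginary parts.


Multiply by conjugate: (-14.4000 + 14.9000i)(4.5000 - 1.7000i) / (4.5^2 + 1.7^2)
Numerator real = -14.4*4.5 + 14.9*1.7 = -39.47
Numerator imag = 14.9*4.5 - (-14.4)*1.7 = 91.53
Denominator = 23.14
Re(z) = -39.47/23.14 = -1.7057
Im(z) = 91.53/23.14 = 3.9555

Re(z) = -1.7057, Im(z) = 3.9555


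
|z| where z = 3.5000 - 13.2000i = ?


|z| = sqrt(3.5^2 + (-13.2)^2) = sqrt(12.25 + 174.24) = sqrt(186.49) = 13.6561

|z| = 13.6561


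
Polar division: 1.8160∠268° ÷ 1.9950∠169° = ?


r = 1.8160 / 1.9950 = 0.9103
theta = 268° - 169° = 99° = 99° (mod 360)

0.9103 cis(99°)


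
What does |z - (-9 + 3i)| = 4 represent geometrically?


|z - z0| = r is a circle with center z0 and radius r.
Center = (-9, 3), radius = 4

Circle with center (-9, 3) and radius 4


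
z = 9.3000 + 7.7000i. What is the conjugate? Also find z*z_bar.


z_bar = 9.3000 - 7.7000i
z*z_bar = 9.3^2 + 7.7^2 = 86.49 + 59.29 = 145.78

z_bar = 9.3000 - 7.7000i, z*z_bar = 145.78


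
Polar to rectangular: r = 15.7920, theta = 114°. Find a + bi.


a = 15.7920*cos(114°) = 15.7920*(-0.40674) = -6.4232
b = 15.7920*sin(114°) = 15.7920*0.913545 = 14.4267

-6.4232 + 14.4267i


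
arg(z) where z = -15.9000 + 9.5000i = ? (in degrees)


Re = -15.9, Im = 9.5
arg = atan2(9.5, -15.9) = 149.1423 degrees

arg(z) = 149.1423 degrees


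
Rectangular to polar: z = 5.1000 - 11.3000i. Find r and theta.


r = sqrt(26.01+127.69) = sqrt(153.7) = 12.3976
theta = atan2(-11.3, 5.1) = -65.7090 degrees

r = 12.3976, theta = -65.7090 degrees


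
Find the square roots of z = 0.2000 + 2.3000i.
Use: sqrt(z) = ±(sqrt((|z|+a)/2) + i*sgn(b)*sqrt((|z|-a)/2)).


|z| = sqrt(0.04+5.29) = 2.3087
sqrt((|z|+a)/2) = sqrt((2.3087+0.2)/2) = sqrt(1.2543) = 1.1200
sqrt((|z|-a)/2) = sqrt((2.3087-0.2)/2) = sqrt(1.0543) = 1.0268

±(1.1200 + 1.0268i) i.e. 1.1200 + 1.0268i and -1.1200 - 1.0268i


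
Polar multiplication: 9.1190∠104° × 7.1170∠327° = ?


r = 9.1190 * 7.1170 = 64.8999
theta = 104° + 327° = 431° = 71° (mod 360)

64.8999 cis(71°)


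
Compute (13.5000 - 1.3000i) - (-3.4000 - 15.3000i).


Real: 13.5 + 3.4 = 16.9
Imag: -1.3 + 15.3 = 14

16.9000 + 14.0000i


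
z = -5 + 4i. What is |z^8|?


|z| = sqrt(25+16) = sqrt(41) = 6.4031
|z^8| = |z|^8 = (sqrt(41))^8 = 41^4 = 2825761

|z^8| = 2825761


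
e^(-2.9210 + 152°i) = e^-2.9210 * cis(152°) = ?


e^-2.9210 = 0.0539
cos(152°) = -0.8829
sin(152°) = 0.4695
Real = 0.0539*(-0.8829) = -0.0476
Imag = 0.0539*0.4695 = 0.0253

-0.0476 + 0.0253i


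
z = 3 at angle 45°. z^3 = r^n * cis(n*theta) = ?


r^3 = 3^3 = 27
n*theta = 3*45° = 135° = 135° (mod 360)
a = 27*cos(135°) = -19.0919
b = 27*sin(135°) = 19.0919

27 cis(135°) = -19.0919 + 19.0919i


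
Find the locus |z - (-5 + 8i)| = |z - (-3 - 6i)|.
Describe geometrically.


Equal distances means the locus is the perpendicular bisector of z1 and z2.
Midpoint = ((-5+(-3))/2, (8+(-6))/2) = (-4.0000, 1.0000)

Perpendicular bisector through (-4.0000, 1.0000)


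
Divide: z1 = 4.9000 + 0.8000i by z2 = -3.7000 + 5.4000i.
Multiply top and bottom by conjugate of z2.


Conjugate of z2 = -3.7000 - 5.4000i
Numerator: (4.9000 + 0.8000i)(-3.7000 - 5.4000i) = -13.8100 - 29.4200i
Denominator: (-3.7)^2 + 5.4^2 = 42.85
Result = (-13.8100 - 29.4200i)/42.85

-0.3223 - 0.6866i


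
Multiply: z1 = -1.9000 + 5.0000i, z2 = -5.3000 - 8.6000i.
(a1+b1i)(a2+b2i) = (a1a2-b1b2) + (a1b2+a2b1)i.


Real = -1.9*(-5.3) - 5*(-8.6) = 10.07 - (-43) = 53.07
Imag = -1.9*(-8.6) - (5.3)*5 = 16.34 - (26.5) = -10.16

53.0700 - 10.1600i


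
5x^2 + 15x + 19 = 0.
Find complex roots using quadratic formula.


disc = 15^2 - 4*5*19 = 225 - 380 = -155
sqrt(|disc|) = sqrt(155) = 12.4499
Real part = -15/(2*5) = -1.5000
Imag part = 12.4499/(2*5) = 1.2450

-1.5000 ± 1.2450i


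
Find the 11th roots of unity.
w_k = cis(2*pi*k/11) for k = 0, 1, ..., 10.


The 11th roots of unity are cis(360k/11°) for k=0..10
Angle step = 360/11 = 32.7273°
Primitive root: cis(32.7273°)
Primitive root = 0.8413 + 0.5406i

11 roots at angles: 0°, 32.7273°, 65.4545°, 98.1818°, 130.9091°, 163.6364°, 196.3636°, 229.0909°, 261.8182°, 294.5455°, 327.2727°


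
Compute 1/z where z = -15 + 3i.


|z|^2 = 225+9 = 234
1/z = (-15 - 3i)/234

1/z = -0.0641 - 0.0128i


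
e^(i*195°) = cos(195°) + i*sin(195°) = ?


cos(195°) = -0.9659
sin(195°) = -0.2588

e^(i*195°) = -0.9659 - 0.2588i


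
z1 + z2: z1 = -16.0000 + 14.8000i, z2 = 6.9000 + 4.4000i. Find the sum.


Real: -16 + 6.9 = -9.1
Imag: 14.8 + 4.4 = 19.2

-9.1000 + 19.2000i


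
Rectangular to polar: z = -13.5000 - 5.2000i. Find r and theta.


r = sqrt(182.25+27.04) = sqrt(209.29) = 14.4669
theta = atan2(-5.2, -13.5) = -158.9341 degrees

r = 14.4669, theta = -158.9341 degrees


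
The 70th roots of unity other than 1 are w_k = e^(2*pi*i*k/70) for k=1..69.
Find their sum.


With w = e^(2*pi*i/70), all 70 of the 70th roots of unity w^0 = 1, w, ..., w^(69) sum to 0: 1 + w + ... + w^(69) = (1 - w^70)/(1 - w) = 0 since w^70 = 1, w ≠ 1.
Removing the root 1: w + w^2 + ... + w^(69) = 0 - 1 = -1

Sum = -1


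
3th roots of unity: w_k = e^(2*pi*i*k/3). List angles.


The 3th roots of unity are cis(360k/3°) for k=0..2
Angle step = 360/3 = 120°
Primitive root: cis(120°)
Primitive root = -0.5000 + 0.8660i

3 roots at angles: 0°, 120°, 240°


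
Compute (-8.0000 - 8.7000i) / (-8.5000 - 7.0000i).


Conjugate of z2 = -8.5000 + 7.0000i
Numerator: (-8.0000 - 8.7000i)(-8.5000 + 7.0000i) = 128.9000 + 17.9500i
Denominator: (-8.5)^2 + (-7)^2 = 121.25
Result = (128.9000 + 17.9500i)/121.25

1.0631 + 0.1480i


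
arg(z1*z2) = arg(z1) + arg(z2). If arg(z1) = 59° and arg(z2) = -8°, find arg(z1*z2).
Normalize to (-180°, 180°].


arg(z1*z2) = 59° - 8° = 51°
Normalized to (-180°, 180°]: 51°

51°


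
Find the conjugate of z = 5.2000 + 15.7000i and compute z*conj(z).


z_bar = 5.2000 - 15.7000i
z*z_bar = 5.2^2 + 15.7^2 = 27.04 + 246.49 = 273.53

z_bar = 5.2000 - 15.7000i, z*z_bar = 273.53


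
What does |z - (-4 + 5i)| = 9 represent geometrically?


|z - z0| = r is a circle with center z0 and radius r.
Center = (-4, 5), radius = 9

Circle with center (-4, 5) and radius 9


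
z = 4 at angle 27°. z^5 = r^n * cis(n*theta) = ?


r^5 = 4^5 = 1024
n*theta = 5*27° = 135° = 135° (mod 360)
a = 1024*cos(135°) = -724.0773
b = 1024*sin(135°) = 724.0773

1024 cis(135°) = -724.0773 + 724.0773i


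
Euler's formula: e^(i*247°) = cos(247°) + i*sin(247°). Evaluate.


cos(247°) = -0.3907
sin(247°) = -0.9205

e^(i*247°) = -0.3907 - 0.9205i


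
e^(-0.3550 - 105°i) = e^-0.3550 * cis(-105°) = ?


e^-0.3550 = 0.7012
cos(-105°) = -0.2588
sin(-105°) = -0.9659
Real = 0.7012*(-0.2588) = -0.1815
Imag = 0.7012*(-0.9659) = -0.6773

-0.1815 - 0.6773i


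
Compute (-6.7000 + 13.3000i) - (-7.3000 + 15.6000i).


Real: -6.7 + 7.3 = 0.6
Imag: 13.3 - 15.6 = -2.3

0.6000 - 2.3000i


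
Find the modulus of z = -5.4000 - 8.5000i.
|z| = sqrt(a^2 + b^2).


|z| = sqrt((-5.4)^2 + (-8.5)^2) = sqrt(29.16 + 72.25) = sqrt(101.41) = 10.0703

|z| = 10.0703


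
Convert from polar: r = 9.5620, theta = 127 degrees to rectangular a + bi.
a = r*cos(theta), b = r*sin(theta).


a = 9.5620*cos(127°) = 9.5620*(-0.60182) = -5.7546
b = 9.5620*sin(127°) = 9.5620*0.79864 = 7.6366

-5.7546 + 7.6366i


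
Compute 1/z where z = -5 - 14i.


|z|^2 = 25+196 = 221
1/z = (-5 + 14i)/221

1/z = -0.0226 + 0.0633i


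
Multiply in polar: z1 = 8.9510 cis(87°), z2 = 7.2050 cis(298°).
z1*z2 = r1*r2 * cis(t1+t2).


r = 8.9510 * 7.2050 = 64.4920
theta = 87° + 298° = 385° = 25° (mod 360)

64.4920 cis(25°)


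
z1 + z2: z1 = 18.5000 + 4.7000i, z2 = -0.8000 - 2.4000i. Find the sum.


Real: 18.5 - 0.8 = 17.7
Imag: 4.7 - 2.4 = 2.3

17.7000 + 2.3000i


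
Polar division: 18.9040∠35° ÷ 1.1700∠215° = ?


r = 18.9040 / 1.1700 = 16.1573
theta = 35° - 215° = -180° = 180° (mod 360)

16.1573 cis(180°)


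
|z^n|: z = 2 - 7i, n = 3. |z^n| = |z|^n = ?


|z| = sqrt(4+49) = sqrt(53) = 7.2801
|z^3| = |z|^3 = (sqrt(53))^3 = 53*sqrt(53)

|z^3| = 53*sqrt(53) ≈ 385.8458


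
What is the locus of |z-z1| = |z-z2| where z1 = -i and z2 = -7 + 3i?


Equal distances means the locus is the perpendicular bisector of z1 and z2.
Midpoint = ((0+(-7))/2, (-1+3)/2) = (-3.5000, 1.0000)

Perpendicular bisector through (-3.5000, 1.0000)


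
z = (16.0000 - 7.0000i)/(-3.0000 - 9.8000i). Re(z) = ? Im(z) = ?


Multiply by conjugate: (16.0000 - 7.0000i)(-3.0000 + 9.8000i) / ((-3)^2 + (-9.8)^2)
Numerator real = 16*(-3) - (7)*(-9.8) = 20.6
Numerator imag = -7*(-3) - 16*(-9.8) = 177.8
Denominator = 105.04
Re(z) = 20.6/105.04 = 0.1961
Im(z) = 177.8/105.04 = 1.6927

Re(z) = 0.1961, Im(z) = 1.6927


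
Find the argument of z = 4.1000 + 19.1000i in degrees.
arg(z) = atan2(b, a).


Re = 4.1, Im = 19.1
arg = atan2(19.1, 4.1) = 77.8848 degrees

arg(z) = 77.8848 degrees


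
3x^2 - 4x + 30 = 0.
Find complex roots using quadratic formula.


disc = (-4)^2 - 4*3*30 = 16 - 360 = -344
sqrt(|disc|) = sqrt(344) = 18.5472
Real part = 4/(2*3) = 0.6667
Imag part = 18.5472/(2*3) = 3.0912

0.6667 ± 3.0912i


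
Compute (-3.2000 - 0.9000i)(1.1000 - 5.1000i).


Real = -3.2*1.1 - (-0.9)*(-5.1) = -3.52 - 4.59 = -8.11
Imag = -3.2*(-5.1) + 1.1*(-0.9) = 16.32 - (0.99) = 15.33

-8.1100 + 15.3300i


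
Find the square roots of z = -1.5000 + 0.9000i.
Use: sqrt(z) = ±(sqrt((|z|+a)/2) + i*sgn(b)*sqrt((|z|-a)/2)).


|z| = sqrt(2.25+0.81) = 1.7493
sqrt((|z|+a)/2) = sqrt((1.7493+(-1.5))/2) = sqrt(0.1246) = 0.3530
sqrt((|z|-a)/2) = sqrt((1.7493-(-1.5))/2) = sqrt(1.6246) = 1.2746

±(0.3530 + 1.2746i) i.e. 0.3530 + 1.2746i and -0.3530 - 1.2746i


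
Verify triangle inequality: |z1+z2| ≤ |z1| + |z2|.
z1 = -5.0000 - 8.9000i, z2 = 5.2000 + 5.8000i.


|z1| = sqrt((-5)^2 + (-8.9)^2) = sqrt(104.21) = 10.2083
|z2| = sqrt(5.2^2 + 5.8^2) = sqrt(60.68) = 7.7897
z1+z2 = 0.2000 - 3.1000i
|z1+z2| = sqrt(9.65) = 3.1064
|z1|+|z2| = 10.2083 + 7.7897 = 17.9980

|z1+z2| = 3.1064 ≤ |z1|+|z2| = 17.9980 (verified)
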